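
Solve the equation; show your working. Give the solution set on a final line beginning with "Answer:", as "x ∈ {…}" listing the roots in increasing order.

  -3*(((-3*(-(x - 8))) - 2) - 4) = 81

Step 1. [-3*(((-3*(-(x - 8))) - 2) - 4) = 81] -3·(inner) — divide through by -3, so div: ((-3*(-(x - 8))) - 2) - 4 = -27.
Step 2. [((-3*(-(x - 8))) - 2) - 4 = -27] 4 comes off first (add 4). So sub: (-3*(-(x - 8))) - 2 = -23.
Step 3. [(-3*(-(x - 8))) - 2 = -23] peel the -2: add 2 from each side, so sub: -3*(-(x - 8)) = -21.
Step 4. [-3*(-(x - 8)) = -21] leading coefficient -3: divide by -3. So div: -(x - 8) = 7.
Step 5. [-(x - 8) = 7] flip signs both sides, so neg: x - 8 = -7.
Step 6. [x - 8 = -7] peel the -8: add 8 from each side ⇒ sub: x = 1.

Answer: x ∈ {1}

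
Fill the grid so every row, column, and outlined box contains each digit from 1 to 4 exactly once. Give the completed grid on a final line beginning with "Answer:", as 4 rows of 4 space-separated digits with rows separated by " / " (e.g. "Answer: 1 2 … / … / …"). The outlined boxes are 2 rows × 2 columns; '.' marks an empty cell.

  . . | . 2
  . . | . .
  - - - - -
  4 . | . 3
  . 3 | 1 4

Step 1. [r3c2∈{1,2}] in row 3, 1 fits only at r3c2. So r3c2=1.
Step 2. [r1c1∈{1,3}] 1 has one home in row 1: r1c1. So r1c1=1.
Step 3. [r2c1∈{2,3}] across col 1, 3 lands solely at r2c1 ⇒ r2c1=3.
Step 4. [r1c2∈{4}] nothing but 4 survives at r1c2 ⇒ r1c2=4.
Step 5. [r2c2∈{2}] r2c2 has the single candidate 2, so r2c2=2.
Step 6. [r1c3∈{3}] r1c3's peers cover all but 3. So r1c3=3.
Step 7. [r3c3∈{2}] only 2 remains possible at r3c3, so r3c3=2.
Step 8. [r2c4∈{1}] only 1 remains possible at r2c4 ⇒ r2c4=1.
Step 9. [r4c1∈{2}] only 2 remains possible at r4c1 ⇒ r4c1=2.
Step 10. [r2c3∈{4}] r2c3's peers cover all but 4 ⇒ r2c3=4.

Answer: 1 4 3 2 / 3 2 4 1 / 4 1 2 3 / 2 3 1 4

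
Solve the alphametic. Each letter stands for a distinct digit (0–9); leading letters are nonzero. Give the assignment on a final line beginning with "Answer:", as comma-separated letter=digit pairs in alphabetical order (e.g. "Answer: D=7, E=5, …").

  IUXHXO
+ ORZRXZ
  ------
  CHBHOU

Step 1. [col 1: O + Z ≡ U (mod 10)] U=5 is one option consistent with column 1 (O + Z ≡ U (mod 10), carry-in 0) — take it ⇒ U=5.
Step 2. [col 1: O + Z ≡ U (mod 10)] no forcing yet in column 1 (carry-in 0); O=7 is free and consistent — try it ⇒ O=7.
Step 3. [col 1: O + Z ≡ U (mod 10)] in column 1 we have O+Z≡U with carry-in 0; given O=7, U=5 and digits 5,7 already taken and all letters distinct, that pins Z to 8, so Z=8.
Step 4. [col 2: X + X ≡ O (mod 10)] column 2: given O=7, carry-in 1, and digits 5,7,8 already taken and all letters distinct, X+X≡O (mod 10) forces X=3 ⇒ X=3.
Step 5. [col 3: H + R ≡ H (mod 10)] column 3 reads H+R+carry(0)=H with nothing yet; with digits 3,5,7,8 already taken and all letters distinct, the only value for R is 0, so R=0.
Step 6. [col 3: H + R ≡ H (mod 10)] column 3 (H + R ≡ H (mod 10), carry-in 0) doesn't pin H yet; pick H=6 and continue, so H=6.
Step 7. [col 4: X + Z ≡ B (mod 10)] column 4 reads X+Z+carry(0)=B with X=3, Z=8; with digits 0,3,5,6,7,8 already taken and all letters distinct, the only value for B is 1, so B=1.
Step 8. [col 6: I + O ≡ C (mod 10)] from column 6 (O=7, carry-in 0, digits 0,1,3,5,6,7,8 already taken and all letters distinct): C must equal 9 ⇒ C=9.
Step 9. [col 6: I + O ≡ C (mod 10)] in column 6 we have I+O≡C with carry-in 0; given O=7, C=9 and digits 0,1,3,5,6,7,8,9 already taken and all letters distinct, that pins I to 2. So I=2.

Answer: B=1, C=9, H=6, I=2, O=7, R=0, U=5, X=3, Z=8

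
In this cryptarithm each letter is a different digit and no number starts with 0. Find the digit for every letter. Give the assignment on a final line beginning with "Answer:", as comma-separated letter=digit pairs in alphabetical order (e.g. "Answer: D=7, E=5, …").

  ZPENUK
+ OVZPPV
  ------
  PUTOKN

Step 1. [col 1: K + V ≡ N (mod 10)] K=4 is one option consistent with column 1 (K + V ≡ N (mod 10), carry-in 0) — take it ⇒ K=4.
Step 2. [col 1: K + V ≡ N (mod 10)] several values work for V in column 1 (K + V ≡ N (mod 10), carry-in 0); try V=9 ⇒ V=9.
Step 3. [col 1: K + V ≡ N (mod 10)] column 1: given K=4, V=9, carry-in 0, and digits 4,9 already taken and all letters distinct, K+V≡N (mod 10) forces N=3. So N=3.
Step 4. [col 2: U + P ≡ K (mod 10)] no forcing yet in column 2 (carry-in 1); P=7 is free and consistent — try it ⇒ P=7.
Step 5. [col 2: U + P ≡ K (mod 10)] in column 2 we have U+P≡K with carry-in 1; given P=7, K=4 and digits 3,4,7,9 already taken and all letters distinct, that pins U to 6. So U=6.
Step 6. [col 3: N + P ≡ O (mod 10)] from column 3 (N=3, P=7, carry-in 1, digits 3,4,6,7,9 already taken and all letters distinct): O must equal 1 ⇒ O=1.
Step 7. [col 4: E + Z ≡ T (mod 10)] column 4 reads E+Z+carry(1)=T with nothing yet; with digits 1,3,4,6,7,9 already taken and all letters distinct, the only value for T is 8 ⇒ T=8.
Step 8. [col 4: E + Z ≡ T (mod 10)] E=2 is one option consistent with column 4 (E + Z ≡ T (mod 10), carry-in 1) — take it ⇒ E=2.
Step 9. [col 4: E + Z ≡ T (mod 10)] column 4 reads E+Z+carry(1)=T with E=2, T=8; with digits 1,2,3,4,6,7,8,9 already taken and all letters distinct, the only value for Z is 5. So Z=5.

Answer: E=2, K=4, N=3, O=1, P=7, T=8, U=6, V=9, Z=5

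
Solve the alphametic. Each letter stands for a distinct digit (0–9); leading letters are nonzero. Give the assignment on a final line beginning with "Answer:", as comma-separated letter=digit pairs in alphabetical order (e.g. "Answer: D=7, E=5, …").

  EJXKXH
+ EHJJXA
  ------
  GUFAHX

Step 1. [col 1: H + A ≡ X (mod 10)] no forcing yet in column 1 (carry-in 0); X=3 is free and consistent — try it. So X=3.
Step 2. [col 1: H + A ≡ X (mod 10)] several values work for H in column 1 (H + A ≡ X (mod 10), carry-in 0); try H=7, so H=7.
Step 3. [col 1: H + A ≡ X (mod 10)] in column 1 we have H+A≡X with carry-in 0; given H=7, X=3 and digits 3,7 already taken and all letters distinct, that pins A to 6. So A=6.
Step 4. [col 3: K + J ≡ A (mod 10)] K=1 is one option consistent with column 3 (K + J ≡ A (mod 10), carry-in 0) — take it, so K=1.
Step 5. [col 3: K + J ≡ A (mod 10)] in column 3 we have K+J≡A with carry-in 0; given K=1, A=6 and digits 1,3,6,7 already taken and all letters distinct, that pins J to 5 ⇒ J=5.
Step 6. [col 4: X + J ≡ F (mod 10)] from column 4 (X=3, J=5, carry-in 0, digits 1,3,5,6,7 already taken and all letters distinct): F must equal 8. So F=8.
Step 7. [col 5: J + H ≡ U (mod 10)] from column 5 (J=5, H=7, carry-in 0, digits 1,3,5,6,7,8 already taken and all letters distinct): U must equal 2 ⇒ U=2.
Step 8. [col 6: E + E ≡ G (mod 10)] in column 6 we have E+E≡G with carry-in 1; given nothing yet and digits 1,2,3,5,6,7,8 already taken and all letters distinct, that pins G to 9. So G=9.
Step 9. [col 6: E + E ≡ G (mod 10)] column 6: given G=9, carry-in 1, and digits 1,2,3,5,6,7,8,9 already taken and all letters distinct, E+E≡G (mod 10) forces E=4 ⇒ E=4.

Answer: A=6, E=4, F=8, G=9, H=7, J=5, K=1, U=2, X=3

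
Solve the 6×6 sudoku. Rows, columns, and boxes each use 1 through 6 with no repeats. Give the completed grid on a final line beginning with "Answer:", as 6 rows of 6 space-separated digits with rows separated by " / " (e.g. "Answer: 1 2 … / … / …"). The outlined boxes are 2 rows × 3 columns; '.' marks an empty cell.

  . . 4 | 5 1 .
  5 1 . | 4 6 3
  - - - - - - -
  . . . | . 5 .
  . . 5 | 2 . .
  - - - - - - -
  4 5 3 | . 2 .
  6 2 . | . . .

Step 1. [r3c3∈{1,2,6}] r3c3 is the only open cell in col 3 admitting 6 ⇒ r3c3=6.
Step 2. [r3c1∈{1,2,3}] across row 3, 2 lands solely at r3c1. So r3c1=2.
Step 3. [r4c6∈{1,4,6}] in row 4, 6 fits only at r4c6, so r4c6=6.
Step 4. [r5c6∈{1}] r5c6's peers cover all but 1. So r5c6=1.
Step 5. [r3c6∈{4}] r3c6 has the single candidate 4. So r3c6=4.
Step 6. [r4c5∈{3}] r4c5 is down to just 3. So r4c5=3.
Step 7. [r1c2∈{3,6}] r1c2 is the only open cell in row 1 admitting 6. So r1c2=6.
Step 8. [r6c5∈{4}] r6c5 has the single candidate 4. So r6c5=4.
Step 9. [r1c1∈{3}] r1c1's peers cover all but 3. So r1c1=3.
Step 10. [r4c1∈{1}] r4c1 is down to just 1. So r4c1=1.
Step 11. [r5c4∈{6}] nothing but 6 survives at r5c4 ⇒ r5c4=6.
Step 12. [r6c6∈{5}] only 5 remains possible at r6c6. So r6c6=5.
Step 13. [r4c2∈{4}] only 4 remains possible at r4c2. So r4c2=4.
Step 14. [r6c4∈{3}] nothing but 3 survives at r6c4, so r6c4=3.
Step 15. [r3c4∈{1}] only 1 remains possible at r3c4, so r3c4=1.
Step 16. [r1c6∈{2}] r1c6 has the single candidate 2, so r1c6=2.
Step 17. [r6c3∈{1}] r6c3 is down to just 1, so r6c3=1.
Step 18. [r2c3∈{2}] r2c3 has the single candidate 2 ⇒ r2c3=2.
Step 19. [r3c2∈{3}] r3c2 is down to just 3. So r3c2=3.

Answer: 3 6 4 5 1 2 / 5 1 2 4 6 3 / 2 3 6 1 5 4 / 1 4 5 2 3 6 / 4 5 3 6 2 1 / 6 2 1 3 4 5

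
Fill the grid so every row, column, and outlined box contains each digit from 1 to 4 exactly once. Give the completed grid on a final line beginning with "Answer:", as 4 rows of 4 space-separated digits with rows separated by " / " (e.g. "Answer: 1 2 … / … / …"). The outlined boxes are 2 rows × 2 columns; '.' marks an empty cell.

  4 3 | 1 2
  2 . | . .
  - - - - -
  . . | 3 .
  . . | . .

Step 1. [r3c1∈{1}] nothing but 1 survives at r3c1. So r3c1=1.
Step 2. [r3c4∈{4}] r3c4's peers cover all but 4. So r3c4=4.
Step 3. [r3c2∈{2}] only 2 remains possible at r3c2, so r3c2=2.
Step 4. [r2c2∈{1}] r2c2 is down to just 1. So r2c2=1.
Step 5. [r4c2∈{4}] r4c2 is down to just 4. So r4c2=4.
Step 6. [r2c3∈{4}] only 4 remains possible at r2c3 ⇒ r2c3=4.
Step 7. [r4c3∈{2}] nothing but 2 survives at r4c3. So r4c3=2.
Step 8. [r4c4∈{1}] r4c4 is down to just 1 ⇒ r4c4=1.
Step 9. [r2c4∈{3}] only 3 remains possible at r2c4. So r2c4=3.
Step 10. [r4c1∈{3}] r4c1 has the single candidate 3, so r4c1=3.

Answer: 4 3 1 2 / 2 1 4 3 / 1 2 3 4 / 3 4 2 1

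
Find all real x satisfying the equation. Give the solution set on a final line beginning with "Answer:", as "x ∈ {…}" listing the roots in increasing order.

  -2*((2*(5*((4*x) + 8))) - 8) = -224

Step 1. [-2*((2*(5*((4*x) + 8))) - 8) = -224] -2 out front; divide by -2 ⇒ div: (2*(5*((4*x) + 8))) - 8 = 112.
Step 2. [(2*(5*((4*x) + 8))) - 8 = 112] the outer -8 inverts by adding 8, so sub: 2*(5*((4*x) + 8)) = 120.
Step 3. [2*(5*((4*x) + 8)) = 120] 2·(inner) — divide through by 2, so div: 5*((4*x) + 8) = 60.
Step 4. [5*((4*x) + 8) = 60] 5·(inner) — divide through by 5 ⇒ div: (4*x) + 8 = 12.
Step 5. [(4*x) + 8 = 12] 4 divides every term; factor it out, so factor: x + 2 = 3.
Step 6. [x + 2 = 3] the outer +2 inverts by subtracting 2. So sub: x = 1.

Answer: x ∈ {1}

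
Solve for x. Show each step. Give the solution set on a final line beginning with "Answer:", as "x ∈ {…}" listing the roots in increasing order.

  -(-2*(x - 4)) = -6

Step 1. [-(-2*(x - 4)) = -6] leading − — multiply by −1 ⇒ neg: -2*(x - 4) = 6.
Step 2. [-2*(x - 4) = 6] -2·(inner) — divide through by -2. So div: x - 4 = -3.
Step 3. [x - 4 = -3] add 4: x sits inside (… - 4), so sub: x = 1.

Answer: x ∈ {1}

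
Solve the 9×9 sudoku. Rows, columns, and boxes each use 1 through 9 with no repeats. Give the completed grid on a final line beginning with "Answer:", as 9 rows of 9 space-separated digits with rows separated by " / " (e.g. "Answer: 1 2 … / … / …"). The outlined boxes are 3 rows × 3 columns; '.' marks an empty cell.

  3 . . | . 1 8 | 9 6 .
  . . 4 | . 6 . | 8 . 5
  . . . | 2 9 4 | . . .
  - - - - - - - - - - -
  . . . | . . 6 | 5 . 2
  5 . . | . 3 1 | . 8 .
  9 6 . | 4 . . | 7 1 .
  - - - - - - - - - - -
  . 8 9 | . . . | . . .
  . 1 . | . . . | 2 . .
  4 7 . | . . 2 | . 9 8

Step 1. [r9c5∈{5}] only 5 remains possible at r9c5 ⇒ r9c5=5.
Step 2. [r8c1∈{6}] r8c1's peers cover all but 6. So r8c1=6.
Step 3. [r6c9∈{3}] r6c9 has the single candidate 3, so r6c9=3.
Step 4. [r4c8∈{4}] r4c8 is down to just 4 ⇒ r4c8=4.
Step 5. [r7c7∈{1,3,4,6}] r7c7 is the only open cell in col 7 admitting 4 ⇒ r7c7=4.
Step 6. [r8c9∈{7}] r8c9's peers cover all but 7 ⇒ r8c9=7.
Step 7. [r2c1∈{1,2,7}] across row 2, 1 lands solely at r2c1. So r2c1=1.
Step 8. [r4c4∈{7,8,9}] r4c4 is the only open cell in row 4 admitting 9 ⇒ r4c4=9.
Step 9. [r5c4∈{7}] r5c4's peers cover all but 7 ⇒ r5c4=7.
Step 10. [r1c3∈{2,5,7}] row 1 places 7 nowhere but r1c3 ⇒ r1c3=7.
Step 11. [r2c4∈{3}] r2c4 is down to just 3 ⇒ r2c4=3.
Step 12. [r4c5∈{8}] r4c5 has the single candidate 8. So r4c5=8.
Step 13. [r8c3∈{3,5}] 5 has one home in box 7: r8c3, so r8c3=5.
Step 14. [r8c8∈{3}] r8c8 has the single candidate 3, so r8c8=3.
Step 15. [r1c2∈{2,5}] 2 has one home in row 1: r1c2 ⇒ r1c2=2.
Step 16. [r5c7∈{6}] r5c7 has the single candidate 6. So r5c7=6.
Step 17. [r9c7∈{1}] only 1 remains possible at r9c7 ⇒ r9c7=1.
Step 18. [r6c3∈{2,8}] r6c3 is the only open cell in row 6 admitting 8, so r6c3=8.
Step 19. [r2c6∈{7}] only 7 remains possible at r2c6 ⇒ r2c6=7.
Step 20. [r7c9∈{6}] nothing but 6 survives at r7c9. So r7c9=6.
Step 21. [r4c2∈{3}] nothing but 3 survives at r4c2, so r4c2=3.
Step 22. [r9c3∈{3}] r9c3 is down to just 3, so r9c3=3.
Step 23. [r7c4∈{1}] r7c4's peers cover all but 1. So r7c4=1.
Step 24. [r6c5∈{2}] only 2 remains possible at r6c5. So r6c5=2.
Step 25. [r3c9∈{1}] only 1 remains possible at r3c9 ⇒ r3c9=1.
Step 26. [r6c6∈{5}] r6c6 has the single candidate 5 ⇒ r6c6=5.
Step 27. [r8c5∈{4}] r8c5's peers cover all but 4, so r8c5=4.
Step 28. [r7c5∈{7}] r7c5's peers cover all but 7. So r7c5=7.
Step 29. [r3c1∈{8}] r3c1 is down to just 8, so r3c1=8.
Step 30. [r8c6∈{9}] nothing but 9 survives at r8c6, so r8c6=9.
Step 31. [r1c4∈{5}] only 5 remains possible at r1c4 ⇒ r1c4=5.
Step 32. [r7c8∈{5}] r7c8 has the single candidate 5. So r7c8=5.
Step 33. [r3c2∈{5}] r3c2 has the single candidate 5 ⇒ r3c2=5.
Step 34. [r3c7∈{3}] only 3 remains possible at r3c7, so r3c7=3.
Step 35. [r1c9∈{4}] r1c9 is down to just 4, so r1c9=4.
Step 36. [r2c8∈{2}] nothing but 2 survives at r2c8, so r2c8=2.
Step 37. [r7c1∈{2}] nothing but 2 survives at r7c1 ⇒ r7c1=2.
Step 38. [r5c9∈{9}] r5c9 is down to just 9. So r5c9=9.
Step 39. [r2c2∈{9}] r2c2 is down to just 9. So r2c2=9.
Step 40. [r3c3∈{6}] r3c3 has the single candidate 6. So r3c3=6.
Step 41. [r5c3∈{2}] only 2 remains possible at r5c3 ⇒ r5c3=2.
Step 42. [r7c6∈{3}] r7c6 is down to just 3 ⇒ r7c6=3.
Step 43. [r5c2∈{4}] only 4 remains possible at r5c2, so r5c2=4.
Step 44. [r9c4∈{6}] r9c4 is down to just 6, so r9c4=6.
Step 45. [r8c4∈{8}] nothing but 8 survives at r8c4. So r8c4=8.
Step 46. [r4c1∈{7}] r4c1 is down to just 7, so r4c1=7.
Step 47. [r4c3∈{1}] r4c3's peers cover all but 1. So r4c3=1.
Step 48. [r3c8∈{7}] r3c8 is down to just 7, so r3c8=7.

Answer: 3 2 7 5 1 8 9 6 4 / 1 9 4 3 6 7 8 2 5 / 8 5 6 2 9 4 3 7 1 / 7 3 1 9 8 6 5 4 2 / 5 4 2 7 3 1 6 8 9 / 9 6 8 4 2 5 7 1 3 / 2 8 9 1 7 3 4 5 6 / 6 1 5 8 4 9 2 3 7 / 4 7 3 6 5 2 1 9 8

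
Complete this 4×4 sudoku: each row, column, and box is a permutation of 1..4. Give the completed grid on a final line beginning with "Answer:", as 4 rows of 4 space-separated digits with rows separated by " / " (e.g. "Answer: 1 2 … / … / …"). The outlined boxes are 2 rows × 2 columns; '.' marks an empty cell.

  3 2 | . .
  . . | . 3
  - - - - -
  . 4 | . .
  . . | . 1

Step 1. [r4c3∈{2,3,4}] in row 4, 4 fits only at r4c3 ⇒ r4c3=4.
Step 2. [r2c3∈{1,2}] in row 2, 2 fits only at r2c3, so r2c3=2.
Step 3. [r3c1∈{1,2}] in row 3, 1 fits only at r3c1 ⇒ r3c1=1.
Step 4. [r2c2∈{1}] nothing but 1 survives at r2c2, so r2c2=1.
Step 5. [r2c1∈{4}] r2c1 has the single candidate 4. So r2c1=4.
Step 6. [r3c4∈{2}] nothing but 2 survives at r3c4, so r3c4=2.
Step 7. [r1c4∈{4}] r1c4 has the single candidate 4. So r1c4=4.
Step 8. [r4c1∈{2}] nothing but 2 survives at r4c1 ⇒ r4c1=2.
Step 9. [r3c3∈{3}] only 3 remains possible at r3c3. So r3c3=3.
Step 10. [r1c3∈{1}] r1c3's peers cover all but 1. So r1c3=1.
Step 11. [r4c2∈{3}] only 3 remains possible at r4c2. So r4c2=3.

Answer: 3 2 1 4 / 4 1 2 3 / 1 4 3 2 / 2 3 4 1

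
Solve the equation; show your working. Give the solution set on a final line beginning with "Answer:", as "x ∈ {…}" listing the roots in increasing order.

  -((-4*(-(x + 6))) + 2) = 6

Step 1. [-((-4*(-(x + 6))) + 2) = 6] LHS negated; negate both sides. So neg: (-4*(-(x + 6))) + 2 = -6.
Step 2. [(-4*(-(x + 6))) + 2 = -6] peel the +2: subtract 2 from each side. So sub: -4*(-(x + 6)) = -8.
Step 3. [-4*(-(x + 6)) = -8] -4 out front; divide by -4, so div: -(x + 6) = 2.
Step 4. [-(x + 6) = 2] LHS negated; negate both sides, so neg: x + 6 = -2.
Step 5. [x + 6 = -2] the outer +6 inverts by subtracting 6, so sub: x = -8.

Answer: x ∈ {-8}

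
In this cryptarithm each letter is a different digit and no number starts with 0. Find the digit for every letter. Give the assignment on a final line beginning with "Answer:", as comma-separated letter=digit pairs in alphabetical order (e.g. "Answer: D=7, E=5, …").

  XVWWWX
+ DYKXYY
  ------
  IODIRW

Step 1. [col 1: X + Y ≡ W (mod 10)] no forcing yet in column 1 (carry-in 0); Y=3 is free and consistent — try it ⇒ Y=3.
Step 2. [col 1: X + Y ≡ W (mod 10)] W=5 is one option consistent with column 1 (X + Y ≡ W (mod 10), carry-in 0) — take it ⇒ W=5.
Step 3. [col 1: X + Y ≡ W (mod 10)] in column 1 we have X+Y≡W with carry-in 0; given Y=3, W=5 and digits 3,5 already taken and all letters distinct, that pins X to 2 ⇒ X=2.
Step 4. [col 2: W + Y ≡ R (mod 10)] from column 2 (W=5, Y=3, carry-in 0, digits 2,3,5 already taken and all letters distinct): R must equal 8 ⇒ R=8.
Step 5. [col 3: W + X ≡ I (mod 10)] column 3 reads W+X+carry(0)=I with W=5, X=2; with digits 2,3,5,8 already taken and all letters distinct, the only value for I is 7, so I=7.
Step 6. [col 4: W + K ≡ D (mod 10)] K=9 is one option consistent with column 4 (W + K ≡ D (mod 10), carry-in 0) — take it ⇒ K=9.
Step 7. [col 4: W + K ≡ D (mod 10)] from column 4 (W=5, K=9, carry-in 0, digits 2,3,5,7,8,9 already taken and all letters distinct): D must equal 4, so D=4.
Step 8. [col 5: V + Y ≡ O (mod 10)] in column 5 we have V+Y≡O with carry-in 1; given Y=3 and digits 2,3,4,5,7,8,9 already taken and all letters distinct, that pins V to 6. So V=6.
Step 9. [col 5: V + Y ≡ O (mod 10)] from column 5 (V=6, Y=3, carry-in 1, digits 2,3,4,5,6,7,8,9 already taken and all letters distinct): O must equal 0. So O=0.

Answer: D=4, I=7, K=9, O=0, R=8, V=6, W=5, X=2, Y=3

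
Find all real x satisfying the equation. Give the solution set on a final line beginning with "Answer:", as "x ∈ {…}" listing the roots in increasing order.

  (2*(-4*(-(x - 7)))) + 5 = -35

Step 1. [(2*(-4*(-(x - 7)))) + 5 = -35] peel the +5: subtract 5 from each side. So sub: 2*(-4*(-(x - 7))) = -40.
Step 2. [2*(-4*(-(x - 7))) = -40] 2 out front; divide by 2. So div: -4*(-(x - 7)) = -20.
Step 3. [-4*(-(x - 7)) = -20] divide by the outer -4. So div: -(x - 7) = 5.
Step 4. [-(x - 7) = 5] LHS negated; negate both sides, so neg: x - 7 = -5.
Step 5. [x - 7 = -5] add 7: x sits inside (… - 7) ⇒ sub: x = 2.

Answer: x ∈ {2}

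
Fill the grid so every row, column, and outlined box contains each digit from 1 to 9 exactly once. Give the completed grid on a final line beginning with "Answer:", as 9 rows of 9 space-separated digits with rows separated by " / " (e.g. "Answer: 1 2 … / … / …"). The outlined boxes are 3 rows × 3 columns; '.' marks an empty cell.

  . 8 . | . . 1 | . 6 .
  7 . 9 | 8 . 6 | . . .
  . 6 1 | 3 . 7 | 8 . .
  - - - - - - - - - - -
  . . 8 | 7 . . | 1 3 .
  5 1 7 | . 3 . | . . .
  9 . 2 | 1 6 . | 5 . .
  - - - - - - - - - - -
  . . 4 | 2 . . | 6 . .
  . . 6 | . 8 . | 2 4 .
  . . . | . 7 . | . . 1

Step 1. [r4c2∈{4}] nothing but 4 survives at r4c2 ⇒ r4c2=4.
Step 2. [r5c9∈{2,4,6,8,9}] row 5 places 6 nowhere but r5c9. So r5c9=6.
Step 3. [r6c2∈{3}] r6c2 is down to just 3, so r6c2=3.
Step 4. [r1c7∈{3,4,7,9}] in col 7, 7 fits only at r1c7 ⇒ r1c7=7.
Step 5. [r7c5∈{1,5,9}] across col 5, 1 lands solely at r7c5 ⇒ r7c5=1.
Step 6. [r9c4∈{4,5,6,9}] 6 has one home in row 9: r9c4, so r9c4=6.
Step 7. [r9c6∈{3,4,5,9}] 4 has one home in row 9: r9c6, so r9c6=4.
Step 8. [r6c9∈{4,7,8}] 4 has one home in row 6: r6c9 ⇒ r6c9=4.
Step 9. [r7c9∈{3,5,7,8,9}] 8 has one home in col 9: r7c9 ⇒ r7c9=8.
Step 10. [r8c9∈{3,5,7,9}] 7 has one home in col 9: r8c9 ⇒ r8c9=7.
Step 11. [r7c1∈{3}] r7c1 has the single candidate 3. So r7c1=3.
Step 12. [r5c7∈{9}] only 9 remains possible at r5c7, so r5c7=9.
Step 13. [r4c9∈{2}] nothing but 2 survives at r4c9, so r4c9=2.
Step 14. [r9c3∈{5}] nothing but 5 survives at r9c3. So r9c3=5.
Step 15. [r2c2∈{2,5}] 5 has one home in col 2: r2c2, so r2c2=5.
Step 16. [r8c2∈{9}] r8c2's peers cover all but 9 ⇒ r8c2=9.
Step 17. [r1c4∈{4,5,9}] in col 4, 9 fits only at r1c4 ⇒ r1c4=9.
Step 18. [r7c8∈{5,9}] 5 has one home in box 9: r7c8 ⇒ r7c8=5.
Step 19. [r2c9∈{3}] only 3 remains possible at r2c9 ⇒ r2c9=3.
Step 20. [r6c6∈{8}] nothing but 8 survives at r6c6. So r6c6=8.
Step 21. [r4c5∈{5,9}] across col 5, 9 lands solely at r4c5, so r4c5=9.
Step 22. [r1c9∈{5}] r1c9's peers cover all but 5. So r1c9=5.
Step 23. [r3c5∈{2,4,5}] row 3 places 5 nowhere but r3c5, so r3c5=5.
Step 24. [r3c1∈{2,4}] 4 has one home in row 3: r3c1, so r3c1=4.
Step 25. [r1c5∈{2,4}] row 1 places 4 nowhere but r1c5, so r1c5=4.
Step 26. [r3c8∈{2,9}] r3c8 is the only open cell in row 3 admitting 2. So r3c8=2.
Step 27. [r8c6∈{3,5}] 3 has one home in row 8: r8c6 ⇒ r8c6=3.
Step 28. [r9c2∈{2}] r9c2 is down to just 2, so r9c2=2.
Step 29. [r9c8∈{9}] r9c8 has the single candidate 9 ⇒ r9c8=9.
Step 30. [r8c1∈{1}] only 1 remains possible at r8c1 ⇒ r8c1=1.
Step 31. [r1c1∈{2}] r1c1 is down to just 2. So r1c1=2.
Step 32. [r7c2∈{7}] nothing but 7 survives at r7c2. So r7c2=7.
Step 33. [r7c6∈{9}] nothing but 9 survives at r7c6. So r7c6=9.
Step 34. [r2c8∈{1}] r2c8 has the single candidate 1. So r2c8=1.
Step 35. [r4c6∈{5}] nothing but 5 survives at r4c6. So r4c6=5.
Step 36. [r5c8∈{8}] nothing but 8 survives at r5c8 ⇒ r5c8=8.
Step 37. [r8c4∈{5}] only 5 remains possible at r8c4, so r8c4=5.
Step 38. [r9c7∈{3}] only 3 remains possible at r9c7. So r9c7=3.
Step 39. [r5c4∈{4}] r5c4 is down to just 4 ⇒ r5c4=4.
Step 40. [r6c8∈{7}] nothing but 7 survives at r6c8, so r6c8=7.
Step 41. [r5c6∈{2}] r5c6 is down to just 2, so r5c6=2.
Step 42. [r9c1∈{8}] nothing but 8 survives at r9c1, so r9c1=8.
Step 43. [r2c7∈{4}] r2c7's peers cover all but 4 ⇒ r2c7=4.
Step 44. [r2c5∈{2}] r2c5's peers cover all but 2 ⇒ r2c5=2.
Step 45. [r4c1∈{6}] r4c1 has the single candidate 6, so r4c1=6.
Step 46. [r3c9∈{9}] r3c9's peers cover all but 9 ⇒ r3c9=9.
Step 47. [r1c3∈{3}] nothing but 3 survives at r1c3 ⇒ r1c3=3.

Answer: 2 8 3 9 4 1 7 6 5 / 7 5 9 8 2 6 4 1 3 / 4 6 1 3 5 7 8 2 9 / 6 4 8 7 9 5 1 3 2 / 5 1 7 4 3 2 9 8 6 / 9 3 2 1 6 8 5 7 4 / 3 7 4 2 1 9 6 5 8 / 1 9 6 5 8 3 2 4 7 / 8 2 5 6 7 4 3 9 1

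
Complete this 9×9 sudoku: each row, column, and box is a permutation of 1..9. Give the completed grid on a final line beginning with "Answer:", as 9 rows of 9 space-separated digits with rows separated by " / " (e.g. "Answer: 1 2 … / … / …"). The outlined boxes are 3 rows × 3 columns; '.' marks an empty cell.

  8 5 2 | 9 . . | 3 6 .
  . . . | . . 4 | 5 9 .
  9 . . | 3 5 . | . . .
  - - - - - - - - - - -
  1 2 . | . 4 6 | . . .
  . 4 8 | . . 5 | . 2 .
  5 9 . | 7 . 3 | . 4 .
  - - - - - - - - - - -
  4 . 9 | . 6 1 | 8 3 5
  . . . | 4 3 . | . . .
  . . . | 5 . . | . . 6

Step 1. [r7c2∈{7}] nothing but 7 survives at r7c2. So r7c2=7.
Step 2. [r2c4∈{1,2,6,8}] 6 has one home in col 4: r2c4, so r2c4=6.
Step 3. [r1c6∈{7}] only 7 remains possible at r1c6. So r1c6=7.
Step 4. [r9c5∈{2,7,8,9}] col 5 places 7 nowhere but r9c5. So r9c5=7.
Step 5. [r9c8∈{1}] r9c8 has the single candidate 1, so r9c8=1.
Step 6. [r3c3∈{1,4,6,7}] in col 3, 4 fits only at r3c3. So r3c3=4.
Step 7. [r8c8∈{7}] only 7 remains possible at r8c8, so r8c8=7.
Step 8. [r9c3∈{3}] r9c3's peers cover all but 3 ⇒ r9c3=3.
Step 9. [r4c3∈{7}] only 7 remains possible at r4c3, so r4c3=7.
Step 10. [r2c3∈{1}] only 1 remains possible at r2c3. So r2c3=1.
Step 11. [r4c7∈{9}] nothing but 9 survives at r4c7, so r4c7=9.
Step 12. [r8c7∈{2}] r8c7's peers cover all but 2. So r8c7=2.
Step 13. [r3c8∈{8}] nothing but 8 survives at r3c8, so r3c8=8.
Step 14. [r5c4∈{1}] nothing but 1 survives at r5c4 ⇒ r5c4=1.
Step 15. [r9c6∈{2,8,9}] 9 has one home in row 9: r9c6. So r9c6=9.
Step 16. [r8c1∈{6}] r8c1 is down to just 6, so r8c1=6.
Step 17. [r6c5∈{2,8}] row 6 places 2 nowhere but r6c5. So r6c5=2.
Step 18. [r5c7∈{6,7}] across row 5, 6 lands solely at r5c7. So r5c7=6.
Step 19. [r3c7∈{1,7}] col 7 places 7 nowhere but r3c7 ⇒ r3c7=7.
Step 20. [r3c9∈{1,2}] row 3 places 1 nowhere but r3c9. So r3c9=1.
Step 21. [r5c1∈{3}] only 3 remains possible at r5c1 ⇒ r5c1=3.
Step 22. [r8c2∈{1,8}] r8c2 is the only open cell in row 8 admitting 1. So r8c2=1.
Step 23. [r4c9∈{3,8}] in row 4, 3 fits only at r4c9. So r4c9=3.
Step 24. [r5c5∈{9}] r5c5's peers cover all but 9. So r5c5=9.
Step 25. [r1c5∈{1}] r1c5's peers cover all but 1, so r1c5=1.
Step 26. [r2c1∈{7}] only 7 remains possible at r2c1. So r2c1=7.
Step 27. [r9c7∈{4}] nothing but 4 survives at r9c7, so r9c7=4.
Step 28. [r5c9∈{7}] only 7 remains possible at r5c9 ⇒ r5c9=7.
Step 29. [r8c3∈{5}] r8c3 is down to just 5 ⇒ r8c3=5.
Step 30. [r3c6∈{2}] r3c6's peers cover all but 2, so r3c6=2.
Step 31. [r2c5∈{8}] only 8 remains possible at r2c5, so r2c5=8.
Step 32. [r6c9∈{8}] r6c9 is down to just 8 ⇒ r6c9=8.
Step 33. [r4c8∈{5}] r4c8's peers cover all but 5. So r4c8=5.
Step 34. [r2c2∈{3}] r2c2 is down to just 3, so r2c2=3.
Step 35. [r4c4∈{8}] nothing but 8 survives at r4c4 ⇒ r4c4=8.
Step 36. [r6c7∈{1}] r6c7 is down to just 1 ⇒ r6c7=1.
Step 37. [r9c1∈{2}] r9c1 has the single candidate 2, so r9c1=2.
Step 38. [r7c4∈{2}] r7c4 is down to just 2. So r7c4=2.
Step 39. [r8c6∈{8}] r8c6's peers cover all but 8 ⇒ r8c6=8.
Step 40. [r1c9∈{4}] nothing but 4 survives at r1c9 ⇒ r1c9=4.
Step 41. [r3c2∈{6}] r3c2's peers cover all but 6. So r3c2=6.
Step 42. [r2c9∈{2}] r2c9 has the single candidate 2, so r2c9=2.
Step 43. [r9c2∈{8}] only 8 remains possible at r9c2. So r9c2=8.
Step 44. [r6c3∈{6}] r6c3's peers cover all but 6. So r6c3=6.
Step 45. [r8c9∈{9}] r8c9 has the single candidate 9 ⇒ r8c9=9.

Answer: 8 5 2 9 1 7 3 6 4 / 7 3 1 6 8 4 5 9 2 / 9 6 4 3 5 2 7 8 1 / 1 2 7 8 4 6 9 5 3 / 3 4 8 1 9 5 6 2 7 / 5 9 6 7 2 3 1 4 8 / 4 7 9 2 6 1 8 3 5 / 6 1 5 4 3 8 2 7 9 / 2 8 3 5 7 9 4 1 6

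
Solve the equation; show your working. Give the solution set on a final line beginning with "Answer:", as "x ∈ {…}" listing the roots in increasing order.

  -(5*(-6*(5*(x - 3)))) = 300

Step 1. [-(5*(-6*(5*(x - 3)))) = 300] leading − — multiply by −1 ⇒ neg: 5*(-6*(5*(x - 3))) = -300.
Step 2. [5*(-6*(5*(x - 3))) = -300] divide by the outer 5. So div: -6*(5*(x - 3)) = -60.
Step 3. [-6*(5*(x - 3)) = -60] LHS = -6·(…); ÷-6 both sides, so div: 5*(x - 3) = 10.
Step 4. [5*(x - 3) = 10] 5·(inner) — divide through by 5 ⇒ div: x - 3 = 2.
Step 5. [x - 3 = 2] add 3: x sits inside (… - 3), so sub: x = 5.

Answer: x ∈ {5}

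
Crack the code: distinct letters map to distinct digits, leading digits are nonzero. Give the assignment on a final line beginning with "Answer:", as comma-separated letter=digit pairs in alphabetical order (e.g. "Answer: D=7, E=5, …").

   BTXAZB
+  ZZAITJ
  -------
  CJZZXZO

Step 1. [col 1: B + J ≡ O (mod 10)] O=9 is one option consistent with column 1 (B + J ≡ O (mod 10), carry-in 0) — take it. So O=9.
Step 2. [col 1: B + J ≡ O (mod 10)] column 1 (B + J ≡ O (mod 10), carry-in 0) doesn't pin J yet; pick J=3 and continue, so J=3.
Step 3. [col 1: B + J ≡ O (mod 10)] column 1: given J=3, O=9, carry-in 0, and digits 3,9 already taken and all letters distinct, B+J≡O (mod 10) forces B=6 ⇒ B=6.
Step 4. [col 2: Z + T ≡ Z (mod 10)] column 2 reads Z+T+carry(0)=Z with nothing yet; with digits 3,6,9 already taken and all letters distinct, the only value for T is 0, so T=0.
Step 5. [col 2: Z + T ≡ Z (mod 10)] no forcing yet in column 2 (carry-in 0); Z=7 is free and consistent — try it. So Z=7.
Step 6. [col 3: A + I ≡ X (mod 10)] several values work for A in column 3 (A + I ≡ X (mod 10), carry-in 0); try A=4 ⇒ A=4.
Step 7. [col 3: A + I ≡ X (mod 10)] X=2 is one option consistent with column 3 (A + I ≡ X (mod 10), carry-in 0) — take it ⇒ X=2.
Step 8. [C] adding two 6-digit numbers gives at most 6+1 digits, and here it does — C is that final carry and must be 1, so C=1.
Step 9. [col 3: A + I ≡ X (mod 10)] from column 3 (A=4, X=2, carry-in 0, digits 0,1,2,3,4,6,7,9 already taken and all letters distinct): I must equal 8 ⇒ I=8.

Answer: A=4, B=6, C=1, I=8, J=3, O=9, T=0, X=2, Z=7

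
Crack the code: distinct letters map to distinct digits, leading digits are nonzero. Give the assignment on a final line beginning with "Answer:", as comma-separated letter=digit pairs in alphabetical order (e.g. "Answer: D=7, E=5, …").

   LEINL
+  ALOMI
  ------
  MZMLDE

Step 1. [col 1: L + I ≡ E (mod 10)] column 1 (L + I ≡ E (mod 10), carry-in 0) doesn't pin L yet; pick L=3 and continue ⇒ L=3.
Step 2. [col 1: L + I ≡ E (mod 10)] several values work for E in column 1 (L + I ≡ E (mod 10), carry-in 0); try E=7 ⇒ E=7.
Step 3. [M] the sum has 6 digits but both addends have 5; that extra leading digit M is the final carry, namely 1. So M=1.
Step 4. [col 1: L + I ≡ E (mod 10)] from column 1 (L=3, E=7, carry-in 0, digits 1,3,7 already taken and all letters distinct): I must equal 4. So I=4.
Step 5. [col 2: N + M ≡ D (mod 10)] column 2 (N + M ≡ D (mod 10), carry-in 0) doesn't pin N yet; pick N=5 and continue, so N=5.
Step 6. [col 2: N + M ≡ D (mod 10)] column 2: given N=5, M=1, carry-in 0, and digits 1,3,4,5,7 already taken and all letters distinct, N+M≡D (mod 10) forces D=6 ⇒ D=6.
Step 7. [col 3: I + O ≡ L (mod 10)] from column 3 (I=4, L=3, carry-in 0, digits 1,3,4,5,6,7 already taken and all letters distinct): O must equal 9, so O=9.
Step 8. [col 5: L + A ≡ Z (mod 10)] column 5: given L=3, carry-in 1, and digits 1,3,4,5,6,7,9 already taken and all letters distinct, L+A≡Z (mod 10) forces A=8. So A=8.
Step 9. [col 5: L + A ≡ Z (mod 10)] from column 5 (L=3, A=8, carry-in 1, digits 1,3,4,5,6,7,8,9 already taken and all letters distinct): Z must equal 2. So Z=2.

Answer: A=8, D=6, E=7, I=4, L=3, M=1, N=5, O=9, Z=2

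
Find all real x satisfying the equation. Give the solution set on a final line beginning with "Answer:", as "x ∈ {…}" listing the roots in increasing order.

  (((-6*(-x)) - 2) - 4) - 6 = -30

Step 1. [(((-6*(-x)) - 2) - 4) - 6 = -30] the outer -6 inverts by adding 6, so sub: ((-6*(-x)) - 2) - 4 = -24.
Step 2. [((-6*(-x)) - 2) - 4 = -24] -4 is outermost — add 4 both sides, so sub: (-6*(-x)) - 2 = -20.
Step 3. [(-6*(-x)) - 2 = -20] the outer -2 inverts by adding 2 ⇒ sub: -6*(-x) = -18.
Step 4. [-6*(-x) = -18] leading coefficient -6: divide by -6 ⇒ div: -x = 3.
Step 5. [-x = 3] flip signs both sides. So neg: x = -3.

Answer: x ∈ {-3}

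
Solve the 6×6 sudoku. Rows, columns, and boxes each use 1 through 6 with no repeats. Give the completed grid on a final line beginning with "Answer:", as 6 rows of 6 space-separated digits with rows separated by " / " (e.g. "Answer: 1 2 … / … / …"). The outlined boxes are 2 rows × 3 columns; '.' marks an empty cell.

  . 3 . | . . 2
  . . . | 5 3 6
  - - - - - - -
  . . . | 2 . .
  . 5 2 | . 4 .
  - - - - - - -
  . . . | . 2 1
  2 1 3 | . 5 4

Step 1. [r3c5∈{1,6}] in col 5, 6 fits only at r3c5. So r3c5=6.
Step 2. [r3c2∈{4}] only 4 remains possible at r3c2. So r3c2=4.
Step 3. [r4c1∈{1,3,6}] across row 4, 6 lands solely at r4c1. So r4c1=6.
Step 4. [r1c3∈{1,4,5,6}] r1c3 is the only open cell in row 1 admitting 6. So r1c3=6.
Step 5. [r1c1∈{1,4,5}] r1c1 is the only open cell in row 1 admitting 5. So r1c1=5.
Step 6. [r3c3∈{1}] r3c3 has the single candidate 1 ⇒ r3c3=1.
Step 7. [r4c4∈{1,3}] r4c4 is the only open cell in row 4 admitting 1. So r4c4=1.
Step 8. [r5c1∈{4}] nothing but 4 survives at r5c1, so r5c1=4.
Step 9. [r5c4∈{3,6}] row 5 places 3 nowhere but r5c4, so r5c4=3.
Step 10. [r4c6∈{3}] r4c6 has the single candidate 3, so r4c6=3.
Step 11. [r6c4∈{6}] nothing but 6 survives at r6c4. So r6c4=6.
Step 12. [r3c6∈{5}] r3c6 is down to just 5 ⇒ r3c6=5.
Step 13. [r5c2∈{6}] only 6 remains possible at r5c2 ⇒ r5c2=6.
Step 14. [r2c3∈{4}] r2c3 has the single candidate 4. So r2c3=4.
Step 15. [r1c5∈{1}] r1c5 is down to just 1 ⇒ r1c5=1.
Step 16. [r1c4∈{4}] only 4 remains possible at r1c4, so r1c4=4.
Step 17. [r2c1∈{1}] nothing but 1 survives at r2c1. So r2c1=1.
Step 18. [r2c2∈{2}] r2c2 is down to just 2 ⇒ r2c2=2.
Step 19. [r3c1∈{3}] only 3 remains possible at r3c1, so r3c1=3.
Step 20. [r5c3∈{5}] r5c3's peers cover all but 5, so r5c3=5.

Answer: 5 3 6 4 1 2 / 1 2 4 5 3 6 / 3 4 1 2 6 5 / 6 5 2 1 4 3 / 4 6 5 3 2 1 / 2 1 3 6 5 4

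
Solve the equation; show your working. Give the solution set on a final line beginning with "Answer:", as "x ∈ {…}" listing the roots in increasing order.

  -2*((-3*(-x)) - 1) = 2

Step 1. [-2*((-3*(-x)) - 1) = 2] leading coefficient -2: divide by -2. So div: (-3*(-x)) - 1 = -1.
Step 2. [(-3*(-x)) - 1 = -1] add 1: x sits inside (… - 1), so sub: -3*(-x) = 0.
Step 3. [-3*(-x) = 0] -3·(inner) — divide through by -3, so div: -x = 0.
Step 4. [-x = 0] leading − — multiply by −1 ⇒ neg: x = 0.

Answer: x ∈ {0}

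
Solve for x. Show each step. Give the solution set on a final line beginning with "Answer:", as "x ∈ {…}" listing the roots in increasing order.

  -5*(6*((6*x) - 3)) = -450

Step 1. [-5*(6*((6*x) - 3)) = -450] -5 out front; divide by -5 ⇒ div: 6*((6*x) - 3) = 90.
Step 2. [6*((6*x) - 3) = 90] divide by the outer 6 ⇒ div: (6*x) - 3 = 15.
Step 3. [(6*x) - 3 = 15] add 3: x sits inside (… - 3). So sub: 6*x = 18.
Step 4. [6*x = 18] 6 out front; divide by 6. So div: x = 3.

Answer: x ∈ {3}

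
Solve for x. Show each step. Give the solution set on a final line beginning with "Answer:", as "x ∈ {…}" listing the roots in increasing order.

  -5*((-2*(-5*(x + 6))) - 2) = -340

Step 1. [-5*((-2*(-5*(x + 6))) - 2) = -340] LHS = -5·(…); ÷-5 both sides ⇒ div: (-2*(-5*(x + 6))) - 2 = 68.
Step 2. [(-2*(-5*(x + 6))) - 2 = 68] -2 | LHS and -2 | 68: pull -2 out ⇒ factor: (-5*(x + 6)) + 1 = -34.
Step 3. [(-5*(x + 6)) + 1 = -34] 1 comes off first (subtract 1). So sub: -5*(x + 6) = -35.
Step 4. [-5*(x + 6) = -35] -5 out front; divide by -5. So div: x + 6 = 7.
Step 5. [x + 6 = 7] peel the +6: subtract 6 from each side ⇒ sub: x = 1.

Answer: x ∈ {1}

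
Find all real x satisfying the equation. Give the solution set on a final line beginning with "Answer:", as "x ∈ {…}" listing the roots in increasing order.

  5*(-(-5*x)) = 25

Step 1. [5*(-(-5*x)) = 25] 5 out front; divide by 5. So div: -(-5*x) = 5.
Step 2. [-(-5*x) = 5] LHS negated; negate both sides. So neg: -5*x = -5.
Step 3. [-5*x = -5] -5·(inner) — divide through by -5, so div: x = 1.

Answer: x ∈ {1}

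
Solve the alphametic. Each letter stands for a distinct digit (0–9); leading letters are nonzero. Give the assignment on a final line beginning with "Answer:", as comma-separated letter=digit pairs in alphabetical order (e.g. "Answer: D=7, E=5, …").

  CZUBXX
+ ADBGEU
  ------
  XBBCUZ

Step 1. [col 1: X + U ≡ Z (mod 10)] several values work for X in column 1 (X + U ≡ Z (mod 10), carry-in 0); try X=6. So X=6.
Step 2. [col 1: X + U ≡ Z (mod 10)] no forcing yet in column 1 (carry-in 0); U=9 is free and consistent — try it. So U=9.
Step 3. [col 1: X + U ≡ Z (mod 10)] column 1: given X=6, U=9, carry-in 0, and digits 6,9 already taken and all letters distinct, X+U≡Z (mod 10) forces Z=5. So Z=5.
Step 4. [col 2: X + E ≡ U (mod 10)] column 2: given X=6, U=9, carry-in 1, and digits 5,6,9 already taken and all letters distinct, X+E≡U (mod 10) forces E=2. So E=2.
Step 5. [col 3: B + G ≡ C (mod 10)] several values work for G in column 3 (B + G ≡ C (mod 10), carry-in 0); try G=8 ⇒ G=8.
Step 6. [col 3: B + G ≡ C (mod 10)] in column 3 we have B+G≡C with carry-in 0; given G=8 and digits 2,5,6,8,9 already taken and all letters distinct, that pins B to 3, so B=3.
Step 7. [col 3: B + G ≡ C (mod 10)] column 3: given B=3, G=8, carry-in 0, and digits 2,3,5,6,8,9 already taken and all letters distinct, B+G≡C (mod 10) forces C=1 ⇒ C=1.
Step 8. [col 5: Z + D ≡ B (mod 10)] from column 5 (Z=5, B=3, carry-in 1, digits 1,2,3,5,6,8,9 already taken and all letters distinct): D must equal 7. So D=7.
Step 9. [col 6: C + A ≡ X (mod 10)] column 6: given C=1, X=6, carry-in 1, and digits 1,2,3,5,6,7,8,9 already taken and all letters distinct, C+A≡X (mod 10) forces A=4. So A=4.

Answer: A=4, B=3, C=1, D=7, E=2, G=8, U=9, X=6, Z=5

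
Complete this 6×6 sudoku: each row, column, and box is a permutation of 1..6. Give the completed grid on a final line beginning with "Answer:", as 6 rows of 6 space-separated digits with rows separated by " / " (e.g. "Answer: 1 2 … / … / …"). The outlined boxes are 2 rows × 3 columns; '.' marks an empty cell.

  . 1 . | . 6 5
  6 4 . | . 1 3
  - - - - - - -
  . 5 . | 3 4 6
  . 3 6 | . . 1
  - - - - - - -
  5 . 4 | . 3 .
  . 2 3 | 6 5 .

Step 1. [r2c4∈{2}] r2c4 is down to just 2 ⇒ r2c4=2.
Step 2. [r3c3∈{1,2}] 1 has one home in col 3: r3c3 ⇒ r3c3=1.
Step 3. [r3c1∈{2}] nothing but 2 survives at r3c1, so r3c1=2.
Step 4. [r1c3∈{2}] r1c3 is down to just 2 ⇒ r1c3=2.
Step 5. [r5c6∈{2}] nothing but 2 survives at r5c6. So r5c6=2.
Step 6. [r5c2∈{6}] r5c2 has the single candidate 6 ⇒ r5c2=6.
Step 7. [r5c4∈{1}] r5c4 has the single candidate 1 ⇒ r5c4=1.
Step 8. [r6c6∈{4}] r6c6 has the single candidate 4. So r6c6=4.
Step 9. [r6c1∈{1}] r6c1 has the single candidate 1, so r6c1=1.
Step 10. [r1c4∈{4}] only 4 remains possible at r1c4 ⇒ r1c4=4.
Step 11. [r4c4∈{5}] only 5 remains possible at r4c4. So r4c4=5.
Step 12. [r4c1∈{4}] r4c1's peers cover all but 4, so r4c1=4.
Step 13. [r4c5∈{2}] r4c5 has the single candidate 2, so r4c5=2.
Step 14. [r1c1∈{3}] r1c1 is down to just 3, so r1c1=3.
Step 15. [r2c3∈{5}] nothing but 5 survives at r2c3. So r2c3=5.

Answer: 3 1 2 4 6 5 / 6 4 5 2 1 3 / 2 5 1 3 4 6 / 4 3 6 5 2 1 / 5 6 4 1 3 2 / 1 2 3 6 5 4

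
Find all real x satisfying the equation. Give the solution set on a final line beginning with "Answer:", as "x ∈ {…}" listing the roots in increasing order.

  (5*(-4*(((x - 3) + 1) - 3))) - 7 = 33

Step 1. [(5*(-4*(((x - 3) + 1) - 3))) - 7 = 33] add 7: x sits inside (… - 7). So sub: 5*(-4*(((x - 3) + 1) - 3)) = 40.
Step 2. [5*(-4*(((x - 3) + 1) - 3)) = 40] leading coefficient 5: divide by 5, so div: -4*(((x - 3) + 1) - 3) = 8.
Step 3. [-4*(((x - 3) + 1) - 3) = 8] divide by the outer -4, so div: ((x - 3) + 1) - 3 = -2.
Step 4. [((x - 3) + 1) - 3 = -2] peel the -3: add 3 from each side ⇒ sub: (x - 3) + 1 = 1.
Step 5. [(x - 3) + 1 = 1] the outer +1 inverts by subtracting 1, so sub: x - 3 = 0.
Step 6. [x - 3 = 0] -3 is outermost — add 3 both sides, so sub: x = 3.

Answer: x ∈ {3}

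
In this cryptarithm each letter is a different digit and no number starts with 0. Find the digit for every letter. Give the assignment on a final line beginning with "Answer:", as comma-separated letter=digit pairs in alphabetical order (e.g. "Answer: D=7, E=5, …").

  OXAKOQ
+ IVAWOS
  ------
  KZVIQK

Step 1. [col 1: Q + S ≡ K (mod 10)] column 1 (Q + S ≡ K (mod 10), carry-in 0) doesn't pin Q yet; pick Q=9 and continue. So Q=9.
Step 2. [col 1: Q + S ≡ K (mod 10)] column 1 (Q + S ≡ K (mod 10), carry-in 0) doesn't pin K yet; pick K=7 and continue. So K=7.
Step 3. [col 1: Q + S ≡ K (mod 10)] in column 1 we have Q+S≡K with carry-in 0; given Q=9, K=7 and digits 7,9 already taken and all letters distinct, that pins S to 8 ⇒ S=8.
Step 4. [col 2: O + O ≡ Q (mod 10)] column 2 reads O+O+carry(1)=Q with Q=9; with digits 7,8,9 already taken and all letters distinct, the only value for O is 4 ⇒ O=4.
Step 5. [col 3: K + W ≡ I (mod 10)] several values work for I in column 3 (K + W ≡ I (mod 10), carry-in 0); try I=3, so I=3.
Step 6. [col 3: K + W ≡ I (mod 10)] column 3: given K=7, I=3, carry-in 0, and digits 3,4,7,8,9 already taken and all letters distinct, K+W≡I (mod 10) forces W=6, so W=6.
Step 7. [col 4: A + A ≡ V (mod 10)] no forcing yet in column 4 (carry-in 1); V=1 is free and consistent — try it. So V=1.
Step 8. [col 4: A + A ≡ V (mod 10)] column 4 (A + A ≡ V (mod 10), carry-in 1) doesn't pin A yet; pick A=5 and continue, so A=5.
Step 9. [col 5: X + V ≡ Z (mod 10)] in column 5 we have X+V≡Z with carry-in 1; given V=1 and digits 1,3,4,5,6,7,8,9 already taken and all letters distinct, that pins Z to 2 ⇒ Z=2.
Step 10. [col 5: X + V ≡ Z (mod 10)] from column 5 (V=1, Z=2, carry-in 1, digits 1,2,3,4,5,6,7,8,9 already taken and all letters distinct): X must equal 0, so X=0.

Answer: A=5, I=3, K=7, O=4, Q=9, S=8, V=1, W=6, X=0, Z=2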